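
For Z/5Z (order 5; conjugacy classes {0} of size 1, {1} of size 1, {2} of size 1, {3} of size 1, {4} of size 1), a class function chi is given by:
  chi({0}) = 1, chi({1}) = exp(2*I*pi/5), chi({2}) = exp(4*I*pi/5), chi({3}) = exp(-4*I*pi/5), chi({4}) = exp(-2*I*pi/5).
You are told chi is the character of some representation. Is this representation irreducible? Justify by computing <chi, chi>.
Irreducible: <chi, chi> = 1.

<chi, chi> = (1/|G|) sum_C |C| * |chi(C)|^2 = (1/5)[1*|1|^2 + 1*|exp(2*I*pi/5)|^2 + 1*|exp(4*I*pi/5)|^2 + 1*|exp(-4*I*pi/5)|^2 + 1*|exp(-2*I*pi/5)|^2]
  = (1/5)[(1) + (1) + (1) + (1) + (1)] = 5/5 = 1.
(Exp terms are combined using exp(i*s)*conj(exp(i*t)) = exp(i*(s-t)), and sums of them are collapsed using the identity that for every m > 1 the m distinct m-th roots of unity sum to 0, e.g. 1 + exp(2*I*pi/3) + exp(-2*I*pi/3) = 0.)
A character is irreducible iff <chi, chi> = 1, so this representation is irreducible.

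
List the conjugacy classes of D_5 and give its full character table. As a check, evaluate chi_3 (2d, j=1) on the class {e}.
Conjugacy classes: {e} of size 1, {r^1, r^4} of size 2, {r^2, r^3} of size 2, {s, sr, ..., sr^4} of size 5.
Character table:
  irrep \ class              {e} (size 1)  {r^1, r^4} (size 2)  {r^2, r^3} (size 2)  {s, sr, ..., sr^4} (size 5)
  chi_1 (triv)               1             1                    1                    1                          
  chi_2 (sign: r->1, s->-1)  1             1                    1                    -1                         
  chi_3 (2d, j=1)            2             -1/2 + sqrt(5)/2     -sqrt(5)/2 - 1/2     0                          
  chi_4 (2d, j=2)            2             -sqrt(5)/2 - 1/2     -1/2 + sqrt(5)/2     0                          

Spot check: chi_3 (2d, j=1) on {e} = 2.

Proof sketch: D_5 has order 2*5 = 10 with 4 conjugacy classes, hence 4 irreducibles. Sum of squared dims 1 + 1 + 4 + 4 = 10 = |G|. Linear characters come from the abelianisation; the 2-dimensional irreps have character r^k -> 2*cos(2*pi*j*k/5), reflections -> 0.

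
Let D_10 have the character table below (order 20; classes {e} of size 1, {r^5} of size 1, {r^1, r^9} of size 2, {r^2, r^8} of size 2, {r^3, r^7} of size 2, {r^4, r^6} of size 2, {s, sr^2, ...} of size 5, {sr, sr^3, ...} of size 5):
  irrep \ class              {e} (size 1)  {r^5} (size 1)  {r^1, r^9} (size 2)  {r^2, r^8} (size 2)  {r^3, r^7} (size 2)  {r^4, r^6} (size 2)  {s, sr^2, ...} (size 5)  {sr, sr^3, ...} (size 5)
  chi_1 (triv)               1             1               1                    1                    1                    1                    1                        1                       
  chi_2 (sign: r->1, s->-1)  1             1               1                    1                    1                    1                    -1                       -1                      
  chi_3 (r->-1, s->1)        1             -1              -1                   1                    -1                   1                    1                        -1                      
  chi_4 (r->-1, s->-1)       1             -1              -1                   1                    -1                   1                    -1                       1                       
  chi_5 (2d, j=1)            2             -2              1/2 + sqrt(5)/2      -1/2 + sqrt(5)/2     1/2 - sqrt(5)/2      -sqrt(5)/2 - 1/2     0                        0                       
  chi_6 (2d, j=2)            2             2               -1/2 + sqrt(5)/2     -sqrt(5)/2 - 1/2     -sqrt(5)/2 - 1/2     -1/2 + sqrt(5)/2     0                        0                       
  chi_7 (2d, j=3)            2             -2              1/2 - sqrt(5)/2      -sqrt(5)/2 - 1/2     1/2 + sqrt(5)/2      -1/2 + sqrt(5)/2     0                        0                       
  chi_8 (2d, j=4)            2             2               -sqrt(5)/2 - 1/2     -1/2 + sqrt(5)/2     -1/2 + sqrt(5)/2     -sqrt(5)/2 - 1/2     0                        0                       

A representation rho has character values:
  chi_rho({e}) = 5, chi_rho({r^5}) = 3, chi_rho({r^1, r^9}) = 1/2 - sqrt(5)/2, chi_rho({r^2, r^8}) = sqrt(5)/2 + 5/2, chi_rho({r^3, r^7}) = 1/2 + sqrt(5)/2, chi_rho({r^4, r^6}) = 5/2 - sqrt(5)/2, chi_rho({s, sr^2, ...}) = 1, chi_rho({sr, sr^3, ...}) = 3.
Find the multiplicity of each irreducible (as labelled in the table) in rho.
Multiplicities: chi_1: 2, chi_2: 0, chi_3: 0, chi_4: 1, chi_5: 0, chi_6: 0, chi_7: 0, chi_8: 1.

Proof sketch: Use <chi_rho, chi> = (1/|G|) sum_C |C| * chi_rho(C) * conj(chi(C)) with |G| = 20 for each irreducible chi in the table:
  <chi_rho, chi_1> = (1/20)[1*(5)*conj(1) + 1*(3)*conj(1) + 2*(1/2 - sqrt(5)/2)*conj(1) + 2*(sqrt(5)/2 + 5/2)*conj(1) + 2*(1/2 + sqrt(5)/2)*conj(1) + 2*(5/2 - sqrt(5)/2)*conj(1) + 5*(1)*conj(1) + 5*(3)*conj(1)]
      = (1/20)[(5) + (3) + (1 - sqrt(5)) + (sqrt(5) + 5) + (1 + sqrt(5)) + (5 - sqrt(5)) + (5) + (15)] = 40/20 = 2
  <chi_rho, chi_2> = (1/20)[1*(5)*conj(1) + 1*(3)*conj(1) + 2*(1/2 - sqrt(5)/2)*conj(1) + 2*(sqrt(5)/2 + 5/2)*conj(1) + 2*(1/2 + sqrt(5)/2)*conj(1) + 2*(5/2 - sqrt(5)/2)*conj(1) + 5*(1)*conj(-1) + 5*(3)*conj(-1)]
      = (1/20)[(5) + (3) + (1 - sqrt(5)) + (sqrt(5) + 5) + (1 + sqrt(5)) + (5 - sqrt(5)) + (-5) + (-15)] = 0/20 = 0
  <chi_rho, chi_3> = (1/20)[1*(5)*conj(1) + 1*(3)*conj(-1) + 2*(1/2 - sqrt(5)/2)*conj(-1) + 2*(sqrt(5)/2 + 5/2)*conj(1) + 2*(1/2 + sqrt(5)/2)*conj(-1) + 2*(5/2 - sqrt(5)/2)*conj(1) + 5*(1)*conj(1) + 5*(3)*conj(-1)]
      = (1/20)[(5) + (-3) + (-1 + sqrt(5)) + (sqrt(5) + 5) + (-sqrt(5) - 1) + (5 - sqrt(5)) + (5) + (-15)] = 0/20 = 0
  <chi_rho, chi_4> = (1/20)[1*(5)*conj(1) + 1*(3)*conj(-1) + 2*(1/2 - sqrt(5)/2)*conj(-1) + 2*(sqrt(5)/2 + 5/2)*conj(1) + 2*(1/2 + sqrt(5)/2)*conj(-1) + 2*(5/2 - sqrt(5)/2)*conj(1) + 5*(1)*conj(-1) + 5*(3)*conj(1)]
      = (1/20)[(5) + (-3) + (-1 + sqrt(5)) + (sqrt(5) + 5) + (-sqrt(5) - 1) + (5 - sqrt(5)) + (-5) + (15)] = 20/20 = 1
  <chi_rho, chi_5> = (1/20)[1*(5)*conj(2) + 1*(3)*conj(-2) + 2*(1/2 - sqrt(5)/2)*conj(1/2 + sqrt(5)/2) + 2*(sqrt(5)/2 + 5/2)*conj(-1/2 + sqrt(5)/2) + 2*(1/2 + sqrt(5)/2)*conj(1/2 - sqrt(5)/2) + 2*(5/2 - sqrt(5)/2)*conj(-sqrt(5)/2 - 1/2) + 5*(1)*conj(0) + 5*(3)*conj(0)]
      = (1/20)[(10) + (-6) + (-2) + (2*sqrt(5)) + (-2) + (-2*sqrt(5)) + (0) + (0)] = 0/20 = 0
  <chi_rho, chi_6> = (1/20)[1*(5)*conj(2) + 1*(3)*conj(2) + 2*(1/2 - sqrt(5)/2)*conj(-1/2 + sqrt(5)/2) + 2*(sqrt(5)/2 + 5/2)*conj(-sqrt(5)/2 - 1/2) + 2*(1/2 + sqrt(5)/2)*conj(-sqrt(5)/2 - 1/2) + 2*(5/2 - sqrt(5)/2)*conj(-1/2 + sqrt(5)/2) + 5*(1)*conj(0) + 5*(3)*conj(0)]
      = (1/20)[(10) + (6) + (-3 + sqrt(5)) + (-3*sqrt(5) - 5) + (-3 - sqrt(5)) + (-5 + 3*sqrt(5)) + (0) + (0)] = 0/20 = 0
  <chi_rho, chi_7> = (1/20)[1*(5)*conj(2) + 1*(3)*conj(-2) + 2*(1/2 - sqrt(5)/2)*conj(1/2 - sqrt(5)/2) + 2*(sqrt(5)/2 + 5/2)*conj(-sqrt(5)/2 - 1/2) + 2*(1/2 + sqrt(5)/2)*conj(1/2 + sqrt(5)/2) + 2*(5/2 - sqrt(5)/2)*conj(-1/2 + sqrt(5)/2) + 5*(1)*conj(0) + 5*(3)*conj(0)]
      = (1/20)[(10) + (-6) + (3 - sqrt(5)) + (-3*sqrt(5) - 5) + (sqrt(5) + 3) + (-5 + 3*sqrt(5)) + (0) + (0)] = 0/20 = 0
  <chi_rho, chi_8> = (1/20)[1*(5)*conj(2) + 1*(3)*conj(2) + 2*(1/2 - sqrt(5)/2)*conj(-sqrt(5)/2 - 1/2) + 2*(sqrt(5)/2 + 5/2)*conj(-1/2 + sqrt(5)/2) + 2*(1/2 + sqrt(5)/2)*conj(-1/2 + sqrt(5)/2) + 2*(5/2 - sqrt(5)/2)*conj(-sqrt(5)/2 - 1/2) + 5*(1)*conj(0) + 5*(3)*conj(0)]
      = (1/20)[(10) + (6) + (2) + (2*sqrt(5)) + (2) + (-2*sqrt(5)) + (0) + (0)] = 20/20 = 1
Dimension check: dim(rho) = sum (mult * dim) = 2*1 + 0*1 + 0*1 + 1*1 + 0*2 + 0*2 + 0*2 + 1*2 = 5 = chi_rho(e) = 5.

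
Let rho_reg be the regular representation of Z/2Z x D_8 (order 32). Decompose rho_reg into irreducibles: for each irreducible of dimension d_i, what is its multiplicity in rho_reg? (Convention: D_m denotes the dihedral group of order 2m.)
Each irreducible V_i of dimension d_i appears with multiplicity d_i, i.e. rho_reg = (direct sum over all irreducibles V_i) d_i V_i. The irreducible dimensions for Z/2Z x D_8 are 1, 1, 1, 1, 1, 1, 1, 1, 2, 2, 2, 2, 2, 2: 8 irreducibles of dimension 1, each with multiplicity 1; 6 irreducibles of dimension 2, each with multiplicity 2. Total dimension 8*1*1 + 6*2*2 = 32 = |G|.

Proof sketch: General theorem: in the regular representation of a finite group G, each irreducible appears with multiplicity equal to its dimension. Check: dim(rho_reg) = sum d_i^2 = 1 + 1 + 1 + 1 + 1 + 1 + 1 + 1 + 4 + 4 + 4 + 4 + 4 + 4 = 32 = |G|.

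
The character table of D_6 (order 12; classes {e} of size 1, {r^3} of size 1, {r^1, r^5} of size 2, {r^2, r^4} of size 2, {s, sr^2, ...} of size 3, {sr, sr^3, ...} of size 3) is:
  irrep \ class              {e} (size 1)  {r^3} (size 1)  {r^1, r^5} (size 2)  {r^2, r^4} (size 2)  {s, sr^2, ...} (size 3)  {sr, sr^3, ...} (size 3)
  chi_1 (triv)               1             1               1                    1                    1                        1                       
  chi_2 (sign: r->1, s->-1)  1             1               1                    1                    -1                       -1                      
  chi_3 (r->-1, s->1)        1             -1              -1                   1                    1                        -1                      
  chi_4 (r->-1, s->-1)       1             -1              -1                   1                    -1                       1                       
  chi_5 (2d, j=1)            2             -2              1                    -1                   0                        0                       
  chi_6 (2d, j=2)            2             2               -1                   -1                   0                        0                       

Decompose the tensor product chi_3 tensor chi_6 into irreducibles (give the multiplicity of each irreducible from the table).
chi_3 tensor chi_6 = chi_5 (all other irreducibles have multiplicity 0).

Proof sketch: The character of a tensor product is the pointwise product (chi_3 * chi_6)(C) = chi_3(C) * chi_6(C):
  {e}: (1)*(2), {r^3}: (-1)*(2), {r^1, r^5}: (-1)*(-1), {r^2, r^4}: (1)*(-1), {s, sr^2, ...}: (1)*(0), {sr, sr^3, ...}: (-1)*(0)
so (chi_3 * chi_6) takes values
  {e} -> 2, {r^3} -> -2, {r^1, r^5} -> 1, {r^2, r^4} -> -1, {s, sr^2, ...} -> 0, {sr, sr^3, ...} -> 0.
Now take the inner product of this character with each irreducible chi from the table, <chi_3*chi_6, chi> = (1/12) sum_C |C| (chi_3*chi_6)(C) conj(chi(C)):
  <chi_3*chi_6, chi_1> = (1/12)[1*(2)*conj(1) + 1*(-2)*conj(1) + 2*(1)*conj(1) + 2*(-1)*conj(1) + 3*(0)*conj(1) + 3*(0)*conj(1)]
      = (1/12)[(2) + (-2) + (2) + (-2) + (0) + (0)] = 0/12 = 0
  <chi_3*chi_6, chi_2> = (1/12)[1*(2)*conj(1) + 1*(-2)*conj(1) + 2*(1)*conj(1) + 2*(-1)*conj(1) + 3*(0)*conj(-1) + 3*(0)*conj(-1)]
      = (1/12)[(2) + (-2) + (2) + (-2) + (0) + (0)] = 0/12 = 0
  <chi_3*chi_6, chi_3> = (1/12)[1*(2)*conj(1) + 1*(-2)*conj(-1) + 2*(1)*conj(-1) + 2*(-1)*conj(1) + 3*(0)*conj(1) + 3*(0)*conj(-1)]
      = (1/12)[(2) + (2) + (-2) + (-2) + (0) + (0)] = 0/12 = 0
  <chi_3*chi_6, chi_4> = (1/12)[1*(2)*conj(1) + 1*(-2)*conj(-1) + 2*(1)*conj(-1) + 2*(-1)*conj(1) + 3*(0)*conj(-1) + 3*(0)*conj(1)]
      = (1/12)[(2) + (2) + (-2) + (-2) + (0) + (0)] = 0/12 = 0
  <chi_3*chi_6, chi_5> = (1/12)[1*(2)*conj(2) + 1*(-2)*conj(-2) + 2*(1)*conj(1) + 2*(-1)*conj(-1) + 3*(0)*conj(0) + 3*(0)*conj(0)]
      = (1/12)[(4) + (4) + (2) + (2) + (0) + (0)] = 12/12 = 1
  <chi_3*chi_6, chi_6> = (1/12)[1*(2)*conj(2) + 1*(-2)*conj(2) + 2*(1)*conj(-1) + 2*(-1)*conj(-1) + 3*(0)*conj(0) + 3*(0)*conj(0)]
      = (1/12)[(4) + (-4) + (-2) + (2) + (0) + (0)] = 0/12 = 0
Hence the multiplicities are chi_5: 1. Dimension check: dim(chi_3)*dim(chi_6) = 1*2 = 2 and sum (mult * dim) = 1*2 = 2.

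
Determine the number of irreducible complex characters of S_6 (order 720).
11

Details: The number of irreducible complex representations of a finite group equals its number of conjugacy classes. Conjugacy classes in S_6 correspond to cycle types, i.e. partitions of 6; there are p(6) = 11 of them, so S_6 (order 720) has exactly 11 irreducible complex representations.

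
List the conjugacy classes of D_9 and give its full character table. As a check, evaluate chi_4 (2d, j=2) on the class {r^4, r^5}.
Conjugacy classes: {e} of size 1, {r^1, r^8} of size 2, {r^2, r^7} of size 2, {r^3, r^6} of size 2, {r^4, r^5} of size 2, {s, sr, ..., sr^8} of size 9.
Character table:
  irrep \ class              {e} (size 1)  {r^1, r^8} (size 2)  {r^2, r^7} (size 2)  {r^3, r^6} (size 2)  {r^4, r^5} (size 2)  {s, sr, ..., sr^8} (size 9)
  chi_1 (triv)               1             1                    1                    1                    1                    1                          
  chi_2 (sign: r->1, s->-1)  1             1                    1                    1                    1                    -1                         
  chi_3 (2d, j=1)            2             2*cos(2*pi/9)        2*cos(4*pi/9)        -1                   -2*cos(pi/9)         0                          
  chi_4 (2d, j=2)            2             2*cos(4*pi/9)        -2*cos(pi/9)         -1                   2*cos(2*pi/9)        0                          
  chi_5 (2d, j=3)            2             -1                   -1                   2                    -1                   0                          
  chi_6 (2d, j=4)            2             -2*cos(pi/9)         2*cos(2*pi/9)        -1                   2*cos(4*pi/9)        0                          

Spot check: chi_4 (2d, j=2) on {r^4, r^5} = 2*cos(2*pi/9).

Why: D_9 has order 2*9 = 18 with 6 conjugacy classes, hence 6 irreducibles. Sum of squared dims 1 + 1 + 4 + 4 + 4 + 4 = 18 = |G|. Linear characters come from the abelianisation; the 2-dimensional irreps have character r^k -> 2*cos(2*pi*j*k/9), reflections -> 0.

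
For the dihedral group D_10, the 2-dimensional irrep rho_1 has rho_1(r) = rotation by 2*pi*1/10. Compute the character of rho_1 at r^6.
chi_{rho_1}(r^6) = 2*cos(2*pi*1*6/10) = -sqrt(5)/2 - 1/2

Explanation: rho_1(r^6) is rotation by angle 2*pi*1*6/10, whose trace is 2*cos(2*pi*1*6/10) = -sqrt(5)/2 - 1/2.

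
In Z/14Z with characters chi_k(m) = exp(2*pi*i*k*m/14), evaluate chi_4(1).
chi_4(1) = zeta_14^4 = exp(4*I*pi/7)

Derivation: chi_4(1) = zeta_14^(4*1) = zeta_14^4. Since zeta_14^14 = 1, this equals zeta_14^4 = exp(2*pi*i*4/14) = exp(4*I*pi/7).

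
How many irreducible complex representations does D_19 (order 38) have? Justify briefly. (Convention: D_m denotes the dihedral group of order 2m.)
11

Why: The number of irreducible complex representations of a finite group equals its number of conjugacy classes. D_19 has 11 conjugacy classes ((n+3)/2 for n odd), so D_19 (order 38) has exactly 11 irreducible complex representations.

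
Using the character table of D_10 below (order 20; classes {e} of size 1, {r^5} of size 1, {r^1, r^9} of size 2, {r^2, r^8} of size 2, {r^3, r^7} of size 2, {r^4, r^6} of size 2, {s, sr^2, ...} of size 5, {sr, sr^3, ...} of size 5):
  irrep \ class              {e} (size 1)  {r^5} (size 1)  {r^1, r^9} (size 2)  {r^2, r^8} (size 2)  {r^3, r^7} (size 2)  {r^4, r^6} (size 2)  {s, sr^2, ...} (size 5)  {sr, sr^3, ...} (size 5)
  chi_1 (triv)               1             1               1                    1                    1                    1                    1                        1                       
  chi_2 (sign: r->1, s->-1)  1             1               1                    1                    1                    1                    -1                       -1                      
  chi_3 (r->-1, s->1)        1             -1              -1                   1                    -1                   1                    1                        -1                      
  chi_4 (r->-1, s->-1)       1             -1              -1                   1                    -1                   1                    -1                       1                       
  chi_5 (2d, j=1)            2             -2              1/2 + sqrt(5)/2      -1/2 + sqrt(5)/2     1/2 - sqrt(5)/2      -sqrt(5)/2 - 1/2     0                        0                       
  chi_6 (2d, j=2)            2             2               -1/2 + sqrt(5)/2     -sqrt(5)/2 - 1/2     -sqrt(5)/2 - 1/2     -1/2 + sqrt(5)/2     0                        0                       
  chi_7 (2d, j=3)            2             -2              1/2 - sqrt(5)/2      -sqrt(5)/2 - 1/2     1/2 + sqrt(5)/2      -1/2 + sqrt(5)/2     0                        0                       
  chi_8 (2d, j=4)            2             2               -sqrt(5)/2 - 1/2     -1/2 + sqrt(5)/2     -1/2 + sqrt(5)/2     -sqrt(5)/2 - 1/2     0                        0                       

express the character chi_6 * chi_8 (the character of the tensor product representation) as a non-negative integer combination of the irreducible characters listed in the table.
chi_6 tensor chi_8 = chi_6 + chi_8 (all other irreducibles have multiplicity 0).

Justification: The character of a tensor product is the pointwise product (chi_6 * chi_8)(C) = chi_6(C) * chi_8(C):
  {e}: (2)*(2), {r^5}: (2)*(2), {r^1, r^9}: (-1/2 + sqrt(5)/2)*(-sqrt(5)/2 - 1/2), {r^2, r^8}: (-sqrt(5)/2 - 1/2)*(-1/2 + sqrt(5)/2), {r^3, r^7}: (-sqrt(5)/2 - 1/2)*(-1/2 + sqrt(5)/2), {r^4, r^6}: (-1/2 + sqrt(5)/2)*(-sqrt(5)/2 - 1/2), {s, sr^2, ...}: (0)*(0), {sr, sr^3, ...}: (0)*(0)
so (chi_6 * chi_8) takes values
  {e} -> 4, {r^5} -> 4, {r^1, r^9} -> -1, {r^2, r^8} -> -1, {r^3, r^7} -> -1, {r^4, r^6} -> -1, {s, sr^2, ...} -> 0, {sr, sr^3, ...} -> 0.
Now take the inner product of this character with each irreducible chi from the table, <chi_6*chi_8, chi> = (1/20) sum_C |C| (chi_6*chi_8)(C) conj(chi(C)):
  <chi_6*chi_8, chi_1> = (1/20)[1*(4)*conj(1) + 1*(4)*conj(1) + 2*(-1)*conj(1) + 2*(-1)*conj(1) + 2*(-1)*conj(1) + 2*(-1)*conj(1) + 5*(0)*conj(1) + 5*(0)*conj(1)]
      = (1/20)[(4) + (4) + (-2) + (-2) + (-2) + (-2) + (0) + (0)] = 0/20 = 0
  <chi_6*chi_8, chi_2> = (1/20)[1*(4)*conj(1) + 1*(4)*conj(1) + 2*(-1)*conj(1) + 2*(-1)*conj(1) + 2*(-1)*conj(1) + 2*(-1)*conj(1) + 5*(0)*conj(-1) + 5*(0)*conj(-1)]
      = (1/20)[(4) + (4) + (-2) + (-2) + (-2) + (-2) + (0) + (0)] = 0/20 = 0
  <chi_6*chi_8, chi_3> = (1/20)[1*(4)*conj(1) + 1*(4)*conj(-1) + 2*(-1)*conj(-1) + 2*(-1)*conj(1) + 2*(-1)*conj(-1) + 2*(-1)*conj(1) + 5*(0)*conj(1) + 5*(0)*conj(-1)]
      = (1/20)[(4) + (-4) + (2) + (-2) + (2) + (-2) + (0) + (0)] = 0/20 = 0
  <chi_6*chi_8, chi_4> = (1/20)[1*(4)*conj(1) + 1*(4)*conj(-1) + 2*(-1)*conj(-1) + 2*(-1)*conj(1) + 2*(-1)*conj(-1) + 2*(-1)*conj(1) + 5*(0)*conj(-1) + 5*(0)*conj(1)]
      = (1/20)[(4) + (-4) + (2) + (-2) + (2) + (-2) + (0) + (0)] = 0/20 = 0
  <chi_6*chi_8, chi_5> = (1/20)[1*(4)*conj(2) + 1*(4)*conj(-2) + 2*(-1)*conj(1/2 + sqrt(5)/2) + 2*(-1)*conj(-1/2 + sqrt(5)/2) + 2*(-1)*conj(1/2 - sqrt(5)/2) + 2*(-1)*conj(-sqrt(5)/2 - 1/2) + 5*(0)*conj(0) + 5*(0)*conj(0)]
      = (1/20)[(8) + (-8) + (-sqrt(5) - 1) + (1 - sqrt(5)) + (-1 + sqrt(5)) + (1 + sqrt(5)) + (0) + (0)] = 0/20 = 0
  <chi_6*chi_8, chi_6> = (1/20)[1*(4)*conj(2) + 1*(4)*conj(2) + 2*(-1)*conj(-1/2 + sqrt(5)/2) + 2*(-1)*conj(-sqrt(5)/2 - 1/2) + 2*(-1)*conj(-sqrt(5)/2 - 1/2) + 2*(-1)*conj(-1/2 + sqrt(5)/2) + 5*(0)*conj(0) + 5*(0)*conj(0)]
      = (1/20)[(8) + (8) + (1 - sqrt(5)) + (1 + sqrt(5)) + (1 + sqrt(5)) + (1 - sqrt(5)) + (0) + (0)] = 20/20 = 1
  <chi_6*chi_8, chi_7> = (1/20)[1*(4)*conj(2) + 1*(4)*conj(-2) + 2*(-1)*conj(1/2 - sqrt(5)/2) + 2*(-1)*conj(-sqrt(5)/2 - 1/2) + 2*(-1)*conj(1/2 + sqrt(5)/2) + 2*(-1)*conj(-1/2 + sqrt(5)/2) + 5*(0)*conj(0) + 5*(0)*conj(0)]
      = (1/20)[(8) + (-8) + (-1 + sqrt(5)) + (1 + sqrt(5)) + (-sqrt(5) - 1) + (1 - sqrt(5)) + (0) + (0)] = 0/20 = 0
  <chi_6*chi_8, chi_8> = (1/20)[1*(4)*conj(2) + 1*(4)*conj(2) + 2*(-1)*conj(-sqrt(5)/2 - 1/2) + 2*(-1)*conj(-1/2 + sqrt(5)/2) + 2*(-1)*conj(-1/2 + sqrt(5)/2) + 2*(-1)*conj(-sqrt(5)/2 - 1/2) + 5*(0)*conj(0) + 5*(0)*conj(0)]
      = (1/20)[(8) + (8) + (1 + sqrt(5)) + (1 - sqrt(5)) + (1 - sqrt(5)) + (1 + sqrt(5)) + (0) + (0)] = 20/20 = 1
Hence the multiplicities are chi_6: 1, chi_8: 1. Dimension check: dim(chi_6)*dim(chi_8) = 2*2 = 4 and sum (mult * dim) = 1*2 + 1*2 = 4.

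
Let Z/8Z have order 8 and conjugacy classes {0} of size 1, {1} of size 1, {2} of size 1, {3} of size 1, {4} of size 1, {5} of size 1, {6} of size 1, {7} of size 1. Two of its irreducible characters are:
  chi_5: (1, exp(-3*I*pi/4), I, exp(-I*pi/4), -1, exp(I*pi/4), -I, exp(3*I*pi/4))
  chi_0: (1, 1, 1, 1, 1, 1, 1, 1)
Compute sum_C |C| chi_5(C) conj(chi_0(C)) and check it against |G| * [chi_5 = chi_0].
Sum = 0; so <chi_5, chi_0> = 0 (distinct irreducibles are orthogonal).

Explanation: Compute term by term over conjugacy classes (|C| * chi_5(C) * conj(chi_0(C))):
  1*(1)*conj(1) + 1*(exp(-3*I*pi/4))*conj(1) + 1*(I)*conj(1) + 1*(exp(-I*pi/4))*conj(1) + 1*(-1)*conj(1) + 1*(exp(I*pi/4))*conj(1) + 1*(-I)*conj(1) + 1*(exp(3*I*pi/4))*conj(1)
  = (1) + (exp(-3*I*pi/4)) + (I) + (exp(-I*pi/4)) + (-1) + (exp(I*pi/4)) + (-I) + (exp(3*I*pi/4))
  = 0.
(Exp terms are combined using exp(i*s)*conj(exp(i*t)) = exp(i*(s-t)), and sums of them are collapsed using the identity that for every m > 1 the m distinct m-th roots of unity sum to 0, e.g. 1 + exp(2*I*pi/3) + exp(-2*I*pi/3) = 0.)
Dividing by |G| = 8 gives 0/8 = 0, matching the row-orthogonality relation <chi_5, chi_0> = [chi_5 = chi_0].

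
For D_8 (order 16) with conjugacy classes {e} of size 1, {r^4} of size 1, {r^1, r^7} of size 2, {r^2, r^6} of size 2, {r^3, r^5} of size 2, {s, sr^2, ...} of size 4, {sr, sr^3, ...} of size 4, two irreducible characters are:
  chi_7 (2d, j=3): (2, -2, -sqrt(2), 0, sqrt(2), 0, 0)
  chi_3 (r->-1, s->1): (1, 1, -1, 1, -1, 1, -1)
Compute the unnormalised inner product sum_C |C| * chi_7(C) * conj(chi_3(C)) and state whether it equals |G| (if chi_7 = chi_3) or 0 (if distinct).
Sum = 0; so <chi_7, chi_3> = 0 (distinct irreducibles are orthogonal).

Derivation: Compute term by term over conjugacy classes (|C| * chi_7(C) * conj(chi_3(C))):
  1*(2)*conj(1) + 1*(-2)*conj(1) + 2*(-sqrt(2))*conj(-1) + 2*(0)*conj(1) + 2*(sqrt(2))*conj(-1) + 4*(0)*conj(1) + 4*(0)*conj(-1)
  = (2) + (-2) + (2*sqrt(2)) + (0) + (-2*sqrt(2)) + (0) + (0)
  = 0.
Dividing by |G| = 16 gives 0/16 = 0, matching the row-orthogonality relation <chi_7, chi_3> = [chi_7 = chi_3].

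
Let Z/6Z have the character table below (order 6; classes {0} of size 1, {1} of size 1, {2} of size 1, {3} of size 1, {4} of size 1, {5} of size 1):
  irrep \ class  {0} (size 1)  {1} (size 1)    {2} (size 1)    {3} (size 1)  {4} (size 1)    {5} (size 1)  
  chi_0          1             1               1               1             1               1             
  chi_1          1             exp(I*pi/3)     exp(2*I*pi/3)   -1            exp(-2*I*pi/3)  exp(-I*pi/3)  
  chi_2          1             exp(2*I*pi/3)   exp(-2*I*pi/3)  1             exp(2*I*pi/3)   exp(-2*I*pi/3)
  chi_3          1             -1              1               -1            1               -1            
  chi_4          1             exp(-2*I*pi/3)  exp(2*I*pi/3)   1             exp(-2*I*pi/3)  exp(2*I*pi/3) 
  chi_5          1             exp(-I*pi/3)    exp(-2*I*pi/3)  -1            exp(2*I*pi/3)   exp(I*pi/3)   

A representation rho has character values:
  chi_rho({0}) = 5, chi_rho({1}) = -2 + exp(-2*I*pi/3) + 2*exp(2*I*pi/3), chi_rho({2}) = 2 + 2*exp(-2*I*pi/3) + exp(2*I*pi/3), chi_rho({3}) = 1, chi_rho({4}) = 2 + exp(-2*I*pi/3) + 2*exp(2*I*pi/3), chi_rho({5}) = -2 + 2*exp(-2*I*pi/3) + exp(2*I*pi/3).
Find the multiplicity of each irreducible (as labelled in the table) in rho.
Multiplicities: chi_0: 0, chi_1: 0, chi_2: 2, chi_3: 2, chi_4: 1, chi_5: 0.

Reasoning: Use <chi_rho, chi> = (1/|G|) sum_C |C| * chi_rho(C) * conj(chi(C)) with |G| = 6 for each irreducible chi in the table:
  <chi_rho, chi_0> = (1/6)[1*(5)*conj(1) + 1*(-2 + exp(-2*I*pi/3) + 2*exp(2*I*pi/3))*conj(1) + 1*(2 + 2*exp(-2*I*pi/3) + exp(2*I*pi/3))*conj(1) + 1*(1)*conj(1) + 1*(2 + exp(-2*I*pi/3) + 2*exp(2*I*pi/3))*conj(1) + 1*(-2 + 2*exp(-2*I*pi/3) + exp(2*I*pi/3))*conj(1)]
      = (1/6)[(5) + (-2 + exp(-2*I*pi/3) + 2*exp(2*I*pi/3)) + (2 + 2*exp(-2*I*pi/3) + exp(2*I*pi/3)) + (1) + (2 + exp(-2*I*pi/3) + 2*exp(2*I*pi/3)) + (-2 + 2*exp(-2*I*pi/3) + exp(2*I*pi/3))] = 0/6 = 0
  <chi_rho, chi_1> = (1/6)[1*(5)*conj(1) + 1*(-2 + exp(-2*I*pi/3) + 2*exp(2*I*pi/3))*conj(exp(I*pi/3)) + 1*(2 + 2*exp(-2*I*pi/3) + exp(2*I*pi/3))*conj(exp(2*I*pi/3)) + 1*(1)*conj(-1) + 1*(2 + exp(-2*I*pi/3) + 2*exp(2*I*pi/3))*conj(exp(-2*I*pi/3)) + 1*(-2 + 2*exp(-2*I*pi/3) + exp(2*I*pi/3))*conj(exp(-I*pi/3))]
      = (1/6)[(5) + (-1 - 2*exp(-I*pi/3) + 2*exp(I*pi/3)) + (-1) + (-1) + (-1) + (-1 - 2*exp(I*pi/3) + 2*exp(-I*pi/3))] = 0/6 = 0
  <chi_rho, chi_2> = (1/6)[1*(5)*conj(1) + 1*(-2 + exp(-2*I*pi/3) + 2*exp(2*I*pi/3))*conj(exp(2*I*pi/3)) + 1*(2 + 2*exp(-2*I*pi/3) + exp(2*I*pi/3))*conj(exp(-2*I*pi/3)) + 1*(1)*conj(1) + 1*(2 + exp(-2*I*pi/3) + 2*exp(2*I*pi/3))*conj(exp(2*I*pi/3)) + 1*(-2 + 2*exp(-2*I*pi/3) + exp(2*I*pi/3))*conj(exp(-2*I*pi/3))]
      = (1/6)[(5) + (2 + exp(2*I*pi/3) - 2*exp(-2*I*pi/3)) + (2 + exp(-2*I*pi/3) + 2*exp(2*I*pi/3)) + (1) + (2 + 2*exp(-2*I*pi/3) + exp(2*I*pi/3)) + (2 - 2*exp(2*I*pi/3) + exp(-2*I*pi/3))] = 12/6 = 2
  <chi_rho, chi_3> = (1/6)[1*(5)*conj(1) + 1*(-2 + exp(-2*I*pi/3) + 2*exp(2*I*pi/3))*conj(-1) + 1*(2 + 2*exp(-2*I*pi/3) + exp(2*I*pi/3))*conj(1) + 1*(1)*conj(-1) + 1*(2 + exp(-2*I*pi/3) + 2*exp(2*I*pi/3))*conj(1) + 1*(-2 + 2*exp(-2*I*pi/3) + exp(2*I*pi/3))*conj(-1)]
      = (1/6)[(5) + (2 - 2*exp(2*I*pi/3) - exp(-2*I*pi/3)) + (2 + 2*exp(-2*I*pi/3) + exp(2*I*pi/3)) + (-1) + (2 + exp(-2*I*pi/3) + 2*exp(2*I*pi/3)) + (2 - exp(2*I*pi/3) - 2*exp(-2*I*pi/3))] = 12/6 = 2
  <chi_rho, chi_4> = (1/6)[1*(5)*conj(1) + 1*(-2 + exp(-2*I*pi/3) + 2*exp(2*I*pi/3))*conj(exp(-2*I*pi/3)) + 1*(2 + 2*exp(-2*I*pi/3) + exp(2*I*pi/3))*conj(exp(2*I*pi/3)) + 1*(1)*conj(1) + 1*(2 + exp(-2*I*pi/3) + 2*exp(2*I*pi/3))*conj(exp(-2*I*pi/3)) + 1*(-2 + 2*exp(-2*I*pi/3) + exp(2*I*pi/3))*conj(exp(2*I*pi/3))]
      = (1/6)[(5) + (1 + 2*exp(-2*I*pi/3) - 2*exp(2*I*pi/3)) + (-1) + (1) + (-1) + (1 + 2*exp(2*I*pi/3) - 2*exp(-2*I*pi/3))] = 6/6 = 1
  <chi_rho, chi_5> = (1/6)[1*(5)*conj(1) + 1*(-2 + exp(-2*I*pi/3) + 2*exp(2*I*pi/3))*conj(exp(-I*pi/3)) + 1*(2 + 2*exp(-2*I*pi/3) + exp(2*I*pi/3))*conj(exp(-2*I*pi/3)) + 1*(1)*conj(-1) + 1*(2 + exp(-2*I*pi/3) + 2*exp(2*I*pi/3))*conj(exp(2*I*pi/3)) + 1*(-2 + 2*exp(-2*I*pi/3) + exp(2*I*pi/3))*conj(exp(I*pi/3))]
      = (1/6)[(5) + (-2 - 2*exp(I*pi/3) + exp(-I*pi/3)) + (2 + exp(-2*I*pi/3) + 2*exp(2*I*pi/3)) + (-1) + (2 + 2*exp(-2*I*pi/3) + exp(2*I*pi/3)) + (-2 + exp(I*pi/3) - 2*exp(-I*pi/3))] = 0/6 = 0
(Exp terms are combined using exp(i*s)*conj(exp(i*t)) = exp(i*(s-t)), and sums of them are collapsed using the identity that for every m > 1 the m distinct m-th roots of unity sum to 0, e.g. 1 + exp(2*I*pi/3) + exp(-2*I*pi/3) = 0.)
Dimension check: dim(rho) = sum (mult * dim) = 0*1 + 0*1 + 2*1 + 2*1 + 1*1 + 0*1 = 5 = chi_rho(e) = 5.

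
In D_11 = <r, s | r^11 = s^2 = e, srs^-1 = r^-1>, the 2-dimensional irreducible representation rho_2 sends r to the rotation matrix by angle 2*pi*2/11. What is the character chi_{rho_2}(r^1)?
chi_{rho_2}(r^1) = 2*cos(2*pi*2*1/11) = 2*cos(4*pi/11)

Explanation: rho_2(r^1) is rotation by angle 2*pi*2*1/11, whose trace is 2*cos(2*pi*2*1/11) = 2*cos(4*pi/11).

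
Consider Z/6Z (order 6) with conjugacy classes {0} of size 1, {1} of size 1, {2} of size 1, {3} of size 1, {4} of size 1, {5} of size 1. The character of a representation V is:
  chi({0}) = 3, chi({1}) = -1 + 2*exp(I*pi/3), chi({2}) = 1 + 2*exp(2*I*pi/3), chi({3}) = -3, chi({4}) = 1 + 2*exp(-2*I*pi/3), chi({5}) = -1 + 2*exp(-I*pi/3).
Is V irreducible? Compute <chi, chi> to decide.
Not irreducible (reducible): <chi, chi> = 5 > 1.

Justification: <chi, chi> = (1/|G|) sum_C |C| * |chi(C)|^2 = (1/6)[1*|3|^2 + 1*|-1 + 2*exp(I*pi/3)|^2 + 1*|1 + 2*exp(2*I*pi/3)|^2 + 1*|-3|^2 + 1*|1 + 2*exp(-2*I*pi/3)|^2 + 1*|-1 + 2*exp(-I*pi/3)|^2]
  = (1/6)[(9) + (3) + (3) + (9) + (3) + (3)] = 30/6 = 5.
(Exp terms are combined using exp(i*s)*conj(exp(i*t)) = exp(i*(s-t)), and sums of them are collapsed using the identity that for every m > 1 the m distinct m-th roots of unity sum to 0, e.g. 1 + exp(2*I*pi/3) + exp(-2*I*pi/3) = 0.)
A character is irreducible iff <chi, chi> = 1, so this representation is reducible.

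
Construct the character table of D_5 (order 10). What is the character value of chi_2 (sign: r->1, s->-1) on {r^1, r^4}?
Conjugacy classes: {e} of size 1, {r^1, r^4} of size 2, {r^2, r^3} of size 2, {s, sr, ..., sr^4} of size 5.
Character table:
  irrep \ class              {e} (size 1)  {r^1, r^4} (size 2)  {r^2, r^3} (size 2)  {s, sr, ..., sr^4} (size 5)
  chi_1 (triv)               1             1                    1                    1                          
  chi_2 (sign: r->1, s->-1)  1             1                    1                    -1                         
  chi_3 (2d, j=1)            2             -1/2 + sqrt(5)/2     -sqrt(5)/2 - 1/2     0                          
  chi_4 (2d, j=2)            2             -sqrt(5)/2 - 1/2     -1/2 + sqrt(5)/2     0                          

Spot check: chi_2 (sign: r->1, s->-1) on {r^1, r^4} = 1.

Proof sketch: D_5 has order 2*5 = 10 with 4 conjugacy classes, hence 4 irreducibles. Sum of squared dims 1 + 1 + 4 + 4 = 10 = |G|. Linear characters come from the abelianisation; the 2-dimensional irreps have character r^k -> 2*cos(2*pi*j*k/5), reflections -> 0.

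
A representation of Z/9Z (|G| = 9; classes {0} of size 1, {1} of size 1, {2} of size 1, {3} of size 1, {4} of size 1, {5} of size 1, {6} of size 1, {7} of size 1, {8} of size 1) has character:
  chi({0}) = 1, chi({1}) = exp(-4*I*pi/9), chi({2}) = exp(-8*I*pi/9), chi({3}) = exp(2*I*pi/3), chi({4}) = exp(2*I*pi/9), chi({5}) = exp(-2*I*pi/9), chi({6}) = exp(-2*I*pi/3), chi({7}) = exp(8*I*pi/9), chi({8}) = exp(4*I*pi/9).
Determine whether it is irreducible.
Irreducible: <chi, chi> = 1.

Reasoning: <chi, chi> = (1/|G|) sum_C |C| * |chi(C)|^2 = (1/9)[1*|1|^2 + 1*|exp(-4*I*pi/9)|^2 + 1*|exp(-8*I*pi/9)|^2 + 1*|exp(2*I*pi/3)|^2 + 1*|exp(2*I*pi/9)|^2 + 1*|exp(-2*I*pi/9)|^2 + 1*|exp(-2*I*pi/3)|^2 + 1*|exp(8*I*pi/9)|^2 + 1*|exp(4*I*pi/9)|^2]
  = (1/9)[(1) + (1) + (1) + (1) + (1) + (1) + (1) + (1) + (1)] = 9/9 = 1.
(Exp terms are combined using exp(i*s)*conj(exp(i*t)) = exp(i*(s-t)), and sums of them are collapsed using the identity that for every m > 1 the m distinct m-th roots of unity sum to 0, e.g. 1 + exp(2*I*pi/3) + exp(-2*I*pi/3) = 0.)
A character is irreducible iff <chi, chi> = 1, so this representation is irreducible.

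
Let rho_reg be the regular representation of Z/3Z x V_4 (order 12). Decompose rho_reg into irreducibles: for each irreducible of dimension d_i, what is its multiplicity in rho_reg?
Each irreducible V_i of dimension d_i appears with multiplicity d_i, i.e. rho_reg = (direct sum over all irreducibles V_i) d_i V_i. The irreducible dimensions for Z/3Z x V_4 are 1, 1, 1, 1, 1, 1, 1, 1, 1, 1, 1, 1: 12 irreducibles of dimension 1, each with multiplicity 1. Total dimension 12*1*1 = 12 = |G|.

Explanation: General theorem: in the regular representation of a finite group G, each irreducible appears with multiplicity equal to its dimension. Check: dim(rho_reg) = sum d_i^2 = 1 + 1 + 1 + 1 + 1 + 1 + 1 + 1 + 1 + 1 + 1 + 1 = 12 = |G|.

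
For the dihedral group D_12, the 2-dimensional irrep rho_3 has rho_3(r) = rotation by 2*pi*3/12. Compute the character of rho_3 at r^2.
chi_{rho_3}(r^2) = 2*cos(2*pi*3*2/12) = -2

Details: rho_3(r^2) is rotation by angle 2*pi*3*2/12, whose trace is 2*cos(2*pi*3*2/12) = -2.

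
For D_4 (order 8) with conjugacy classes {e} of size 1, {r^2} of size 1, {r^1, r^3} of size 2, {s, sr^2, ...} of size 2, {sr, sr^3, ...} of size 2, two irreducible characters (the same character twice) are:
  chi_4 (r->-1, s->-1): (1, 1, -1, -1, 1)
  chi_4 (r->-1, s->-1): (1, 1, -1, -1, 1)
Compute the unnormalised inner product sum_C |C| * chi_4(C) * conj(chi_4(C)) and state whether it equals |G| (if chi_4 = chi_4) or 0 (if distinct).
Sum = 8 = |G| = 8; so <chi_4, chi_4> = 1 (norm-1 confirms irreducibility).

Compute term by term over conjugacy classes (|C| * chi_4(C) * conj(chi_4(C))):
  1*(1)*conj(1) + 1*(1)*conj(1) + 2*(-1)*conj(-1) + 2*(-1)*conj(-1) + 2*(1)*conj(1)
  = (1) + (1) + (2) + (2) + (2)
  = 8.
Dividing by |G| = 8 gives 8/8 = 1, matching the row-orthogonality relation <chi_4, chi_4> = [chi_4 = chi_4].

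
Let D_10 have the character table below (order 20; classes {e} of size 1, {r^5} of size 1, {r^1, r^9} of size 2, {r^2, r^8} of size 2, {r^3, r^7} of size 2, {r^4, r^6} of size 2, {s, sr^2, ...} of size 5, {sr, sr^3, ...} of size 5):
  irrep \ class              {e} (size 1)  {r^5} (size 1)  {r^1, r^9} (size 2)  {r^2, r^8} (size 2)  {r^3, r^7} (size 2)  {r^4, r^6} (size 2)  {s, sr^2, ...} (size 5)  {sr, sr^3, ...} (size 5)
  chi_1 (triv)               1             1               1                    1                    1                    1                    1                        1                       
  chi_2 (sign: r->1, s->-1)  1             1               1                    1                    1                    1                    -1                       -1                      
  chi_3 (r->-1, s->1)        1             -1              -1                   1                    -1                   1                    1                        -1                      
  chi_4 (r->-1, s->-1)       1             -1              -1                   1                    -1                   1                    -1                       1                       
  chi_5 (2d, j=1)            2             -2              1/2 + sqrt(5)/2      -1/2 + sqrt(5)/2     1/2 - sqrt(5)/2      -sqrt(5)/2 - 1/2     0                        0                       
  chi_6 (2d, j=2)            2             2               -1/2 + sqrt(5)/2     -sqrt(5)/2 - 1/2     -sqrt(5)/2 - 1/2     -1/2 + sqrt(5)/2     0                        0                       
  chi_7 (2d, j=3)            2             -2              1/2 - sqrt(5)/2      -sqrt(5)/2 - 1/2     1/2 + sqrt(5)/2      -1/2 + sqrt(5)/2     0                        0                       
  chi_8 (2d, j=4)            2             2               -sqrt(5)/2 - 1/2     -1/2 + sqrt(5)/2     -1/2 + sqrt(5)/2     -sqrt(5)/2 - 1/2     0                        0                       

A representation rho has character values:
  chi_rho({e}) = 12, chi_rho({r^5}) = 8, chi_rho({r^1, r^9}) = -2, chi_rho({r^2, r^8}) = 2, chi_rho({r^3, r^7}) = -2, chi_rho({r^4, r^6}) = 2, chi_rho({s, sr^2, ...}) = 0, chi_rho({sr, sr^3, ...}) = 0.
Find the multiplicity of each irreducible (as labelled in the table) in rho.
Multiplicities: chi_1: 1, chi_2: 1, chi_3: 1, chi_4: 1, chi_5: 0, chi_6: 2, chi_7: 0, chi_8: 2.

Argument: Use <chi_rho, chi> = (1/|G|) sum_C |C| * chi_rho(C) * conj(chi(C)) with |G| = 20 for each irreducible chi in the table:
  <chi_rho, chi_1> = (1/20)[1*(12)*conj(1) + 1*(8)*conj(1) + 2*(-2)*conj(1) + 2*(2)*conj(1) + 2*(-2)*conj(1) + 2*(2)*conj(1) + 5*(0)*conj(1) + 5*(0)*conj(1)]
      = (1/20)[(12) + (8) + (-4) + (4) + (-4) + (4) + (0) + (0)] = 20/20 = 1
  <chi_rho, chi_2> = (1/20)[1*(12)*conj(1) + 1*(8)*conj(1) + 2*(-2)*conj(1) + 2*(2)*conj(1) + 2*(-2)*conj(1) + 2*(2)*conj(1) + 5*(0)*conj(-1) + 5*(0)*conj(-1)]
      = (1/20)[(12) + (8) + (-4) + (4) + (-4) + (4) + (0) + (0)] = 20/20 = 1
  <chi_rho, chi_3> = (1/20)[1*(12)*conj(1) + 1*(8)*conj(-1) + 2*(-2)*conj(-1) + 2*(2)*conj(1) + 2*(-2)*conj(-1) + 2*(2)*conj(1) + 5*(0)*conj(1) + 5*(0)*conj(-1)]
      = (1/20)[(12) + (-8) + (4) + (4) + (4) + (4) + (0) + (0)] = 20/20 = 1
  <chi_rho, chi_4> = (1/20)[1*(12)*conj(1) + 1*(8)*conj(-1) + 2*(-2)*conj(-1) + 2*(2)*conj(1) + 2*(-2)*conj(-1) + 2*(2)*conj(1) + 5*(0)*conj(-1) + 5*(0)*conj(1)]
      = (1/20)[(12) + (-8) + (4) + (4) + (4) + (4) + (0) + (0)] = 20/20 = 1
  <chi_rho, chi_5> = (1/20)[1*(12)*conj(2) + 1*(8)*conj(-2) + 2*(-2)*conj(1/2 + sqrt(5)/2) + 2*(2)*conj(-1/2 + sqrt(5)/2) + 2*(-2)*conj(1/2 - sqrt(5)/2) + 2*(2)*conj(-sqrt(5)/2 - 1/2) + 5*(0)*conj(0) + 5*(0)*conj(0)]
      = (1/20)[(24) + (-16) + (-2*sqrt(5) - 2) + (-2 + 2*sqrt(5)) + (-2 + 2*sqrt(5)) + (-2*sqrt(5) - 2) + (0) + (0)] = 0/20 = 0
  <chi_rho, chi_6> = (1/20)[1*(12)*conj(2) + 1*(8)*conj(2) + 2*(-2)*conj(-1/2 + sqrt(5)/2) + 2*(2)*conj(-sqrt(5)/2 - 1/2) + 2*(-2)*conj(-sqrt(5)/2 - 1/2) + 2*(2)*conj(-1/2 + sqrt(5)/2) + 5*(0)*conj(0) + 5*(0)*conj(0)]
      = (1/20)[(24) + (16) + (2 - 2*sqrt(5)) + (-2*sqrt(5) - 2) + (2 + 2*sqrt(5)) + (-2 + 2*sqrt(5)) + (0) + (0)] = 40/20 = 2
  <chi_rho, chi_7> = (1/20)[1*(12)*conj(2) + 1*(8)*conj(-2) + 2*(-2)*conj(1/2 - sqrt(5)/2) + 2*(2)*conj(-sqrt(5)/2 - 1/2) + 2*(-2)*conj(1/2 + sqrt(5)/2) + 2*(2)*conj(-1/2 + sqrt(5)/2) + 5*(0)*conj(0) + 5*(0)*conj(0)]
      = (1/20)[(24) + (-16) + (-2 + 2*sqrt(5)) + (-2*sqrt(5) - 2) + (-2*sqrt(5) - 2) + (-2 + 2*sqrt(5)) + (0) + (0)] = 0/20 = 0
  <chi_rho, chi_8> = (1/20)[1*(12)*conj(2) + 1*(8)*conj(2) + 2*(-2)*conj(-sqrt(5)/2 - 1/2) + 2*(2)*conj(-1/2 + sqrt(5)/2) + 2*(-2)*conj(-1/2 + sqrt(5)/2) + 2*(2)*conj(-sqrt(5)/2 - 1/2) + 5*(0)*conj(0) + 5*(0)*conj(0)]
      = (1/20)[(24) + (16) + (2 + 2*sqrt(5)) + (-2 + 2*sqrt(5)) + (2 - 2*sqrt(5)) + (-2*sqrt(5) - 2) + (0) + (0)] = 40/20 = 2
Dimension check: dim(rho) = sum (mult * dim) = 1*1 + 1*1 + 1*1 + 1*1 + 0*2 + 2*2 + 0*2 + 2*2 = 12 = chi_rho(e) = 12.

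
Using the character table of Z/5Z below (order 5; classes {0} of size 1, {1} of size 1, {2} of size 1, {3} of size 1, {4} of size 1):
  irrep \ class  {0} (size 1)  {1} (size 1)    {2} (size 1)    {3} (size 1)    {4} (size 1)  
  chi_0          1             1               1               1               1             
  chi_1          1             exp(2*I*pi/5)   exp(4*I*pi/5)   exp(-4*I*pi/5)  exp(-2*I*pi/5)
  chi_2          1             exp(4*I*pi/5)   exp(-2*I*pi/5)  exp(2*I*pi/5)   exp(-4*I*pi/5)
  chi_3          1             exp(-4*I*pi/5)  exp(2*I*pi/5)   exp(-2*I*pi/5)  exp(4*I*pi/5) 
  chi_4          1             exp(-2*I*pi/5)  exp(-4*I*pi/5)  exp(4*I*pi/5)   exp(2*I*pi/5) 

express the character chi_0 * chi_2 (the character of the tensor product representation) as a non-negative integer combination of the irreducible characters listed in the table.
chi_0 tensor chi_2 = chi_2 (all other irreducibles have multiplicity 0).

Explanation: The character of a tensor product is the pointwise product (chi_0 * chi_2)(C) = chi_0(C) * chi_2(C):
  {0}: (1)*(1), {1}: (1)*(exp(4*I*pi/5)), {2}: (1)*(exp(-2*I*pi/5)), {3}: (1)*(exp(2*I*pi/5)), {4}: (1)*(exp(-4*I*pi/5))
so (chi_0 * chi_2) takes values
  {0} -> 1, {1} -> exp(4*I*pi/5), {2} -> exp(-2*I*pi/5), {3} -> exp(2*I*pi/5), {4} -> exp(-4*I*pi/5).
Now take the inner product of this character with each irreducible chi from the table, <chi_0*chi_2, chi> = (1/5) sum_C |C| (chi_0*chi_2)(C) conj(chi(C)):
  <chi_0*chi_2, chi_0> = (1/5)[1*(1)*conj(1) + 1*(exp(4*I*pi/5))*conj(1) + 1*(exp(-2*I*pi/5))*conj(1) + 1*(exp(2*I*pi/5))*conj(1) + 1*(exp(-4*I*pi/5))*conj(1)]
      = (1/5)[(1) + (exp(4*I*pi/5)) + (exp(-2*I*pi/5)) + (exp(2*I*pi/5)) + (exp(-4*I*pi/5))] = 0/5 = 0
  <chi_0*chi_2, chi_1> = (1/5)[1*(1)*conj(1) + 1*(exp(4*I*pi/5))*conj(exp(2*I*pi/5)) + 1*(exp(-2*I*pi/5))*conj(exp(4*I*pi/5)) + 1*(exp(2*I*pi/5))*conj(exp(-4*I*pi/5)) + 1*(exp(-4*I*pi/5))*conj(exp(-2*I*pi/5))]
      = (1/5)[(1) + (exp(2*I*pi/5)) + (exp(4*I*pi/5)) + (exp(-4*I*pi/5)) + (exp(-2*I*pi/5))] = 0/5 = 0
  <chi_0*chi_2, chi_2> = (1/5)[1*(1)*conj(1) + 1*(exp(4*I*pi/5))*conj(exp(4*I*pi/5)) + 1*(exp(-2*I*pi/5))*conj(exp(-2*I*pi/5)) + 1*(exp(2*I*pi/5))*conj(exp(2*I*pi/5)) + 1*(exp(-4*I*pi/5))*conj(exp(-4*I*pi/5))]
      = (1/5)[(1) + (1) + (1) + (1) + (1)] = 5/5 = 1
  <chi_0*chi_2, chi_3> = (1/5)[1*(1)*conj(1) + 1*(exp(4*I*pi/5))*conj(exp(-4*I*pi/5)) + 1*(exp(-2*I*pi/5))*conj(exp(2*I*pi/5)) + 1*(exp(2*I*pi/5))*conj(exp(-2*I*pi/5)) + 1*(exp(-4*I*pi/5))*conj(exp(4*I*pi/5))]
      = (1/5)[(1) + (exp(-2*I*pi/5)) + (exp(-4*I*pi/5)) + (exp(4*I*pi/5)) + (exp(2*I*pi/5))] = 0/5 = 0
  <chi_0*chi_2, chi_4> = (1/5)[1*(1)*conj(1) + 1*(exp(4*I*pi/5))*conj(exp(-2*I*pi/5)) + 1*(exp(-2*I*pi/5))*conj(exp(-4*I*pi/5)) + 1*(exp(2*I*pi/5))*conj(exp(4*I*pi/5)) + 1*(exp(-4*I*pi/5))*conj(exp(2*I*pi/5))]
      = (1/5)[(1) + (exp(-4*I*pi/5)) + (exp(2*I*pi/5)) + (exp(-2*I*pi/5)) + (exp(4*I*pi/5))] = 0/5 = 0
(Exp terms are combined using exp(i*s)*conj(exp(i*t)) = exp(i*(s-t)), and sums of them are collapsed using the identity that for every m > 1 the m distinct m-th roots of unity sum to 0, e.g. 1 + exp(2*I*pi/3) + exp(-2*I*pi/3) = 0.)
Hence the multiplicities are chi_2: 1. Dimension check: dim(chi_0)*dim(chi_2) = 1*1 = 1 and sum (mult * dim) = 1*1 = 1.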